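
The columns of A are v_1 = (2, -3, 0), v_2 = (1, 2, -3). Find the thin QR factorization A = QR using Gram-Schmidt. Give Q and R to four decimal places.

e_1 = v_1/‖v_1‖ = (2, -3, 0)/3.6056 = (0.5547, -0.8321, 0.0000).
r_{12} = e_1·v_2 = -1.1094.
u_2 = v_2 + 1.1094·e_1 = (1.6154, 1.0769, -3.0000).
‖u_2‖ = 3.5734, so e_2 = (0.4521, 0.3014, -0.8395).

Q = [[0.5547, 0.4521], [-0.8321, 0.3014], [0.0000, -0.8395]], R = [[3.6056, -1.1094], [0.0000, 3.5734]]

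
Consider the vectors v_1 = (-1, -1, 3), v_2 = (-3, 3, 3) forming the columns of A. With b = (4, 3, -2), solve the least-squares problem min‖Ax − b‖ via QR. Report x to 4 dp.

x = (-1.2500, 0.0833)

v_1 = (-1, -1, 3); ‖v_1‖ = 3.3166, so q_1 = (-0.3015, -0.3015, 0.9045).
q_1·v_2 = (-0.3015)·(-3) + (-0.3015)·3 + 0.9045·3 = 2.7136.
u_2 = v_2 − 2.7136·q_1 = (-2.1818, 3.8182, 0.5455).
‖u_2‖ = 4.4313, so q_2 = (-0.4924, 0.8616, 0.1231).
Qᵀb = (-3.9196, 0.3693).
Back-substitute: x_2 = 0.3693/4.4313 = 0.0833.
x_1 = (-3.9196 − 2.7136·0.0833)/3.3166 = -1.2500.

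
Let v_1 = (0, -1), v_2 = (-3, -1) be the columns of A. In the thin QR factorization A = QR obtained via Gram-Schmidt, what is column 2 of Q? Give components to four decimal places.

v_1 = (0, -1); ‖v_1‖ = 1.0000, so q_1 = (0.0000, -1.0000).
q_1·v_2 = 0.0000·(-3) + (-1.0000)·(-1) = 1.0000.
u_2 = v_2 − 1.0000·q_1 = (-3.0000, 0.0000).
‖u_2‖ = 3.0000, so q_2 = (-1.0000, 0.0000).

q_2 = (-1.0000, 0.0000)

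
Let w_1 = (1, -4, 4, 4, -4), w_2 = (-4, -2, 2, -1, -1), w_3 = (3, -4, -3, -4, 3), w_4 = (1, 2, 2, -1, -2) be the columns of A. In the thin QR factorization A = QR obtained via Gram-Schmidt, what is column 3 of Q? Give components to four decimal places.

q_1 = w_1/‖w_1‖ = (1, -4, 4, 4, -4)/8.0623 = (0.1240, -0.4961, 0.4961, 0.4961, -0.4961).
r_{12} = q_1·w_2 = 1.4884.
u_2 = w_2 − 1.4884·q_1 = (-4.1846, -1.2615, 1.2615, -1.7385, -0.2615).
‖u_2‖ = 4.8769, so q_2 = (-0.8580, -0.2587, 0.2587, -0.3565, -0.0536).
r_{13} = q_1·w_3 = -2.6047; r_{23} = q_2·w_3 = -1.0505.
u_3 = w_3 + 2.6047·q_1 + 1.0505·q_2 = (2.4217, -5.5640, -1.4360, -3.0821, 1.6514).
‖u_3‖ = 7.1493, so q_3 = (0.3387, -0.7783, -0.2009, -0.4311, 0.2310).

q_3 = (0.3387, -0.7783, -0.2009, -0.4311, 0.2310)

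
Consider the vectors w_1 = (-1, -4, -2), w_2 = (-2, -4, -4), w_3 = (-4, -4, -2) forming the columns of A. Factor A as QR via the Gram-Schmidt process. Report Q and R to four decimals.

Q = [[-0.2182, -0.3904, -0.8944], [-0.8729, 0.4880, 0.0000], [-0.4364, -0.7807, 0.4472]], R = [[4.5826, 5.6737, 5.2372], [0.0000, 1.9518, 1.1711], [0.0000, 0.0000, 2.6833]]

w_1 = (-1, -4, -2); ‖w_1‖ = 4.5826, so q_1 = (-0.2182, -0.8729, -0.4364).
q_1·w_2 = (-0.2182)·(-2) + (-0.8729)·(-4) + (-0.4364)·(-4) = 5.6737.
u_2 = w_2 − 5.6737·q_1 = (-0.7619, 0.9524, -1.5238).
‖u_2‖ = 1.9518, so q_2 = (-0.3904, 0.4880, -0.7807).
q_1·w_3 = (-0.2182)·(-4) + (-0.8729)·(-4) + (-0.4364)·(-2) = 5.2372; q_2·w_3 = (-0.3904)·(-4) + 0.4880·(-4) + (-0.7807)·(-2) = 1.1711.
u_3 = w_3 − 5.2372·q_1 − 1.1711·q_2 = (-2.4000, 0.0000, 1.2000).
‖u_3‖ = 2.6833, so q_3 = (-0.8944, 0.0000, 0.4472).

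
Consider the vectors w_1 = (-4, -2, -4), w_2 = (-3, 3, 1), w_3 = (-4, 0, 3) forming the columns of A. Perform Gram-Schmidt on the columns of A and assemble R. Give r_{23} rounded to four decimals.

r_{23} = 3.4002

w_1 = (-4, -2, -4); ‖w_1‖ = 6.0000, so e_1 = (-0.6667, -0.3333, -0.6667).
e_1·w_2 = (-0.6667)·(-3) + (-0.3333)·3 + (-0.6667)·1 = 0.3333.
u_2 = w_2 − 0.3333·e_1 = (-2.7778, 3.1111, 1.2222).
‖u_2‖ = 4.3461, so e_2 = (-0.6391, 0.7158, 0.2812).
r_{23} = e_2·w_3 = 3.4002.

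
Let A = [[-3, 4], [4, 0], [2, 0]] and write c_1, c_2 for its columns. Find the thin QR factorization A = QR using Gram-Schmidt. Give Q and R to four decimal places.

q_1 = c_1/‖c_1‖ = (-3, 4, 2)/5.3852 = (-0.5571, 0.7428, 0.3714).
r_{12} = q_1·c_2 = -2.2283.
u_2 = c_2 + 2.2283·q_1 = (2.7586, 1.6552, 0.8276).
‖u_2‖ = 3.3218, so q_2 = (0.8305, 0.4983, 0.2491).

Q = [[-0.5571, 0.8305], [0.7428, 0.4983], [0.3714, 0.2491]], R = [[5.3852, -2.2283], [0.0000, 3.3218]]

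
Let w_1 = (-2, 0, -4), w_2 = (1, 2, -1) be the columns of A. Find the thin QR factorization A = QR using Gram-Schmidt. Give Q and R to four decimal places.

Q = [[-0.4472, 0.4983], [0.0000, 0.8305], [-0.8944, -0.2491]], R = [[4.4721, 0.4472], [0.0000, 2.4083]]

w_1 = (-2, 0, -4); ‖w_1‖ = 4.4721, so e_1 = (-0.4472, 0.0000, -0.8944).
e_1·w_2 = (-0.4472)·1 + 0.0000·2 + (-0.8944)·(-1) = 0.4472.
u_2 = w_2 − 0.4472·e_1 = (1.2000, 2.0000, -0.6000).
‖u_2‖ = 2.4083, so e_2 = (0.4983, 0.8305, -0.2491).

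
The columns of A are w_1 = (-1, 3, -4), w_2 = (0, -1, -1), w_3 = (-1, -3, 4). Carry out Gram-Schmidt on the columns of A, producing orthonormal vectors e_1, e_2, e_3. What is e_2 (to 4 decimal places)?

w_1 = (-1, 3, -4); ‖w_1‖ = 5.0990, so e_1 = (-0.1961, 0.5883, -0.7845).
e_1·w_2 = (-0.1961)·0 + 0.5883·(-1) + (-0.7845)·(-1) = 0.1961.
u_2 = w_2 − 0.1961·e_1 = (0.0385, -1.1154, -0.8462).
‖u_2‖ = 1.4005, so e_2 = (0.0275, -0.7964, -0.6042).

e_2 = (0.0275, -0.7964, -0.6042)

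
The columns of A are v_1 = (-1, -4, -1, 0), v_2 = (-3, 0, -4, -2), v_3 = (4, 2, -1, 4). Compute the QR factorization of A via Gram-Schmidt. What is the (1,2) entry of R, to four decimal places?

r_{12} = 1.6499

v_1 = (-1, -4, -1, 0); ‖v_1‖ = 4.2426, so q_1 = (-0.2357, -0.9428, -0.2357, 0.0000).
r_{12} = q_1·v_2 = 1.6499.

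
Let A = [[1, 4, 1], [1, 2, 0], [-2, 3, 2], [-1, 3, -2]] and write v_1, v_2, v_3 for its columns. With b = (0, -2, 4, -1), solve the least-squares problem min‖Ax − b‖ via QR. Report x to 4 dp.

x = (-1.1701, -0.0672, 1.0110)

v_1 = (1, 1, -2, -1); ‖v_1‖ = 2.6458, so e_1 = (0.3780, 0.3780, -0.7559, -0.3780).
e_1·v_2 = 0.3780·4 + 0.3780·2 + (-0.7559)·3 + (-0.3780)·3 = -1.1339.
u_2 = v_2 + 1.1339·e_1 = (4.4286, 2.4286, 2.1429, 2.5714).
‖u_2‖ = 6.0592, so e_2 = (0.7309, 0.4008, 0.3537, 0.4244).
e_1·v_3 = 0.3780·1 + 0.3780·0 + (-0.7559)·2 + (-0.3780)·(-2) = -0.3780; e_2·v_3 = 0.7309·1 + 0.4008·0 + 0.3537·2 + 0.4244·(-2) = 0.5894.
u_3 = v_3 + 0.3780·e_1 − 0.5894·e_2 = (0.7121, -0.0934, 1.5058, -2.3930).
‖u_3‖ = 2.9171, so e_3 = (0.2441, -0.0320, 0.5162, -0.8203).
Qᵀb = (-3.4017, 0.1886, 2.9492).
Back-substitute: x_3 = 2.9492/2.9171 = 1.0110.
x_2 = (0.1886 − 0.5894·1.0110)/6.0592 = -0.0672.
x_1 = (-3.4017 + 1.1339·(-0.0672) + 0.3780·1.0110)/2.6458 = -1.1701.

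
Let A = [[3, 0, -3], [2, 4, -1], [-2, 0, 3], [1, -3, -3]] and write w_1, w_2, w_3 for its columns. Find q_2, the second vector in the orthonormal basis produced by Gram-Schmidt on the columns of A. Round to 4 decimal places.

w_1 = (3, 2, -2, 1); ‖w_1‖ = 4.2426, so q_1 = (0.7071, 0.4714, -0.4714, 0.2357).
q_1·w_2 = 0.7071·0 + 0.4714·4 + (-0.4714)·0 + 0.2357·(-3) = 1.1785.
u_2 = w_2 − 1.1785·q_1 = (-0.8333, 3.4444, 0.5556, -3.2778).
‖u_2‖ = 4.8591, so q_2 = (-0.1715, 0.7089, 0.1143, -0.6746).

q_2 = (-0.1715, 0.7089, 0.1143, -0.6746)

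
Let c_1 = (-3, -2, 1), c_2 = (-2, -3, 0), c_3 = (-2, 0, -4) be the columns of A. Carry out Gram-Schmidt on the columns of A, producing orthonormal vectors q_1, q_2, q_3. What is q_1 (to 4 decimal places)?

q_1 = c_1/‖c_1‖ = (-3, -2, 1)/3.7417 = (-0.8018, -0.5345, 0.2673).

q_1 = (-0.8018, -0.5345, 0.2673)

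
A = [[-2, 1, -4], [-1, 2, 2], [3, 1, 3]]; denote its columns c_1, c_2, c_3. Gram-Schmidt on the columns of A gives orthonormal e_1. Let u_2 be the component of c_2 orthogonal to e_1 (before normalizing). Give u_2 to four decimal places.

u_2 = (0.8571, 1.9286, 1.2143)

c_1 = (-2, -1, 3); ‖c_1‖ = 3.7417, so e_1 = (-0.5345, -0.2673, 0.8018).
e_1·c_2 = (-0.5345)·1 + (-0.2673)·2 + 0.8018·1 = -0.2673.
u_2 = c_2 + 0.2673·e_1 = (0.8571, 1.9286, 1.2143).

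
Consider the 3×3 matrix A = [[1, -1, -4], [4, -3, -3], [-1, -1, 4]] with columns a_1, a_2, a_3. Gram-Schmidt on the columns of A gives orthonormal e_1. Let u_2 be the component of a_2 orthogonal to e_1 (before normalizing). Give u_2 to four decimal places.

u_2 = (-0.3333, -0.3333, -1.6667)

a_1 = (1, 4, -1); ‖a_1‖ = 4.2426, so e_1 = (0.2357, 0.9428, -0.2357).
e_1·a_2 = 0.2357·(-1) + 0.9428·(-3) + (-0.2357)·(-1) = -2.8284.
u_2 = a_2 + 2.8284·e_1 = (-0.3333, -0.3333, -1.6667).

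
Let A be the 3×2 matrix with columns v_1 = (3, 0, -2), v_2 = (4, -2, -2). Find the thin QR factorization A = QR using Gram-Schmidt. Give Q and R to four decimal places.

v_1 = (3, 0, -2); ‖v_1‖ = 3.6056, so q_1 = (0.8321, 0.0000, -0.5547).
q_1·v_2 = 0.8321·4 + 0.0000·(-2) + (-0.5547)·(-2) = 4.4376.
u_2 = v_2 − 4.4376·q_1 = (0.3077, -2.0000, 0.4615).
‖u_2‖ = 2.0755, so q_2 = (0.1482, -0.9636, 0.2224).

Q = [[0.8321, 0.1482], [0.0000, -0.9636], [-0.5547, 0.2224]], R = [[3.6056, 4.4376], [0.0000, 2.0755]]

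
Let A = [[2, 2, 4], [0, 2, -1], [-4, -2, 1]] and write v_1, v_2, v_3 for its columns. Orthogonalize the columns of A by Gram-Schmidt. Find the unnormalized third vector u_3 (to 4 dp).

u_3 = (3.3333, -1.6667, 1.6667)

v_1 = (2, 0, -4); ‖v_1‖ = 4.4721, so q_1 = (0.4472, 0.0000, -0.8944).
q_1·v_2 = 0.4472·2 + 0.0000·2 + (-0.8944)·(-2) = 2.6833.
u_2 = v_2 − 2.6833·q_1 = (0.8000, 2.0000, 0.4000).
‖u_2‖ = 2.1909, so q_2 = (0.3651, 0.9129, 0.1826).
q_1·v_3 = 0.4472·4 + 0.0000·(-1) + (-0.8944)·1 = 0.8944; q_2·v_3 = 0.3651·4 + 0.9129·(-1) + 0.1826·1 = 0.7303.
u_3 = v_3 − 0.8944·q_1 − 0.7303·q_2 = (3.3333, -1.6667, 1.6667).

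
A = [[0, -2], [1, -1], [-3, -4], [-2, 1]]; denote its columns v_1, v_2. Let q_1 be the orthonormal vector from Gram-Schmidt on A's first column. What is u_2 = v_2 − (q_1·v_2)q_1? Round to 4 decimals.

u_2 = (-2.0000, -1.6429, -2.0714, 2.2857)

v_1 = (0, 1, -3, -2); ‖v_1‖ = 3.7417, so q_1 = (0.0000, 0.2673, -0.8018, -0.5345).
q_1·v_2 = 0.0000·(-2) + 0.2673·(-1) + (-0.8018)·(-4) + (-0.5345)·1 = 2.4054.
u_2 = v_2 − 2.4054·q_1 = (-2.0000, -1.6429, -2.0714, 2.2857).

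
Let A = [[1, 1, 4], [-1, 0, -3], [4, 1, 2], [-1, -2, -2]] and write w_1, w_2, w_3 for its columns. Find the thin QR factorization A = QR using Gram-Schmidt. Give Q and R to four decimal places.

Q = [[0.2294, 0.3415, 0.6524], [-0.2294, 0.1992, -0.6773], [0.9177, -0.2561, -0.2867], [-0.2294, -0.8821, 0.1828]], R = [[4.3589, 1.6059, 3.9001], [0.0000, 1.8496, 2.0203], [0.0000, 0.0000, 3.7024]]

w_1 = (1, -1, 4, -1); ‖w_1‖ = 4.3589, so q_1 = (0.2294, -0.2294, 0.9177, -0.2294).
q_1·w_2 = 0.2294·1 + (-0.2294)·0 + 0.9177·1 + (-0.2294)·(-2) = 1.6059.
u_2 = w_2 − 1.6059·q_1 = (0.6316, 0.3684, -0.4737, -1.6316).
‖u_2‖ = 1.8496, so q_2 = (0.3415, 0.1992, -0.2561, -0.8821).
q_1·w_3 = 0.2294·4 + (-0.2294)·(-3) + 0.9177·2 + (-0.2294)·(-2) = 3.9001; q_2·w_3 = 0.3415·4 + 0.1992·(-3) + (-0.2561)·2 + (-0.8821)·(-2) = 2.0203.
u_3 = w_3 − 3.9001·q_1 − 2.0203·q_2 = (2.4154, -2.5077, -1.0615, 0.6769).
‖u_3‖ = 3.7024, so q_3 = (0.6524, -0.6773, -0.2867, 0.1828).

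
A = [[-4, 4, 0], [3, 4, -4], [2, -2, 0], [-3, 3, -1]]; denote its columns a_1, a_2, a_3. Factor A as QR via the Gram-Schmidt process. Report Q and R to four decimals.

a_1 = (-4, 3, 2, -3); ‖a_1‖ = 6.1644, so q_1 = (-0.6489, 0.4867, 0.3244, -0.4867).
q_1·a_2 = (-0.6489)·4 + 0.4867·4 + 0.3244·(-2) + (-0.4867)·3 = -2.7578.
u_2 = a_2 + 2.7578·q_1 = (2.2105, 5.3421, -1.1053, 1.6579).
‖u_2‖ = 6.1151, so q_2 = (0.3615, 0.8736, -0.1807, 0.2711).
q_1·a_3 = (-0.6489)·0 + 0.4867·(-4) + 0.3244·0 + (-0.4867)·(-1) = -1.4600; q_2·a_3 = 0.3615·0 + 0.8736·(-4) + (-0.1807)·0 + 0.2711·(-1) = -3.7655.
u_3 = a_3 + 1.4600·q_1 + 3.7655·q_2 = (0.4138, 0.0000, -0.2069, -0.6897).
‖u_3‖ = 0.8305, so q_3 = (0.4983, 0.0000, -0.2491, -0.8305).

Q = [[-0.6489, 0.3615, 0.4983], [0.4867, 0.8736, 0.0000], [0.3244, -0.1807, -0.2491], [-0.4867, 0.2711, -0.8305]], R = [[6.1644, -2.7578, -1.4600], [0.0000, 6.1151, -3.7655], [0.0000, 0.0000, 0.8305]]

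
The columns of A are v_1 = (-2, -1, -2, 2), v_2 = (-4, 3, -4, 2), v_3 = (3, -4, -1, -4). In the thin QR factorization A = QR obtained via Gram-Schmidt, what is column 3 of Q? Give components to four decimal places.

q_1 = v_1/‖v_1‖ = (-2, -1, -2, 2)/3.6056 = (-0.5547, -0.2774, -0.5547, 0.5547).
r_{12} = q_1·v_2 = 4.7150.
u_2 = v_2 − 4.7150·q_1 = (-1.3846, 4.3077, -1.3846, -0.6154).
‖u_2‖ = 4.7717, so q_2 = (-0.2902, 0.9028, -0.2902, -0.1290).
r_{13} = q_1·v_3 = -2.2188; r_{23} = q_2·v_3 = -3.6755.
u_3 = v_3 + 2.2188·q_1 + 3.6755·q_2 = (0.7027, -1.2973, -3.2973, -3.2432).
‖u_3‖ = 4.8546, so q_3 = (0.1447, -0.2672, -0.6792, -0.6681).

q_3 = (0.1447, -0.2672, -0.6792, -0.6681)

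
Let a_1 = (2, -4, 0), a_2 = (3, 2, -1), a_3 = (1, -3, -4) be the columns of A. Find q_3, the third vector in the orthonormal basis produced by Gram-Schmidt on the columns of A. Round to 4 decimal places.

q_3 = (-0.2408, -0.1204, -0.9631)

a_1 = (2, -4, 0); ‖a_1‖ = 4.4721, so q_1 = (0.4472, -0.8944, 0.0000).
q_1·a_2 = 0.4472·3 + (-0.8944)·2 + 0.0000·(-1) = -0.4472.
u_2 = a_2 + 0.4472·q_1 = (3.2000, 1.6000, -1.0000).
‖u_2‖ = 3.7148, so q_2 = (0.8614, 0.4307, -0.2692).
q_1·a_3 = 0.4472·1 + (-0.8944)·(-3) + 0.0000·(-4) = 3.1305; q_2·a_3 = 0.8614·1 + 0.4307·(-3) + (-0.2692)·(-4) = 0.6461.
u_3 = a_3 − 3.1305·q_1 − 0.6461·q_2 = (-0.9565, -0.4783, -3.8261).
‖u_3‖ = 3.9727, so q_3 = (-0.2408, -0.1204, -0.9631).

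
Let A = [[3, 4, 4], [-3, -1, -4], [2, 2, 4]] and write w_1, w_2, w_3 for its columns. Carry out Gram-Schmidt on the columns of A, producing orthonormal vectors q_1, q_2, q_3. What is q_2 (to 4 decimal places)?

w_1 = (3, -3, 2); ‖w_1‖ = 4.6904, so q_1 = (0.6396, -0.6396, 0.4264).
q_1·w_2 = 0.6396·4 + (-0.6396)·(-1) + 0.4264·2 = 4.0508.
u_2 = w_2 − 4.0508·q_1 = (1.4091, 1.5909, 0.2727).
‖u_2‖ = 2.1426, so q_2 = (0.6576, 0.7425, 0.1273).

q_2 = (0.6576, 0.7425, 0.1273)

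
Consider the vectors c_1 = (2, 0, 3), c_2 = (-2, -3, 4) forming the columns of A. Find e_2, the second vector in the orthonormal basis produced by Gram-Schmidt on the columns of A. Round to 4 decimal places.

e_1 = c_1/‖c_1‖ = (2, 0, 3)/3.6056 = (0.5547, 0.0000, 0.8321).
r_{12} = e_1·c_2 = 2.2188.
u_2 = c_2 − 2.2188·e_1 = (-3.2308, -3.0000, 2.1538).
‖u_2‖ = 4.9068, so e_2 = (-0.6584, -0.6114, 0.4389).

e_2 = (-0.6584, -0.6114, 0.4389)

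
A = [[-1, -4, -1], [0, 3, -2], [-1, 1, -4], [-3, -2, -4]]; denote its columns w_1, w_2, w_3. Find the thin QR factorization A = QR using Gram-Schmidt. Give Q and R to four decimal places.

Q = [[-0.3015, -0.6688, -0.5343], [0.0000, 0.6305, -0.1996], [-0.3015, 0.3822, -0.7092], [-0.9045, 0.0955, 0.4145]], R = [[3.3166, 2.7136, 5.1257], [0.0000, 4.7578, -2.5031], [0.0000, 0.0000, 2.1123]]

w_1 = (-1, 0, -1, -3); ‖w_1‖ = 3.3166, so q_1 = (-0.3015, 0.0000, -0.3015, -0.9045).
q_1·w_2 = (-0.3015)·(-4) + 0.0000·3 + (-0.3015)·1 + (-0.9045)·(-2) = 2.7136.
u_2 = w_2 − 2.7136·q_1 = (-3.1818, 3.0000, 1.8182, 0.4545).
‖u_2‖ = 4.7578, so q_2 = (-0.6688, 0.6305, 0.3822, 0.0955).
q_1·w_3 = (-0.3015)·(-1) + 0.0000·(-2) + (-0.3015)·(-4) + (-0.9045)·(-4) = 5.1257; q_2·w_3 = (-0.6688)·(-1) + 0.6305·(-2) + 0.3822·(-4) + 0.0955·(-4) = -2.5031.
u_3 = w_3 − 5.1257·q_1 + 2.5031·q_2 = (-1.1285, -0.4217, -1.4980, 0.8755).
‖u_3‖ = 2.1123, so q_3 = (-0.5343, -0.1996, -0.7092, 0.4145).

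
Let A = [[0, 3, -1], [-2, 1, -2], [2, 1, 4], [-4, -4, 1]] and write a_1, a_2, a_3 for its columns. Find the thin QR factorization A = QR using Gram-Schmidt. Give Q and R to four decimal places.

Q = [[0.0000, 0.7423, 0.2510], [-0.4082, 0.5774, 0.0399], [0.4082, -0.0825, 0.8729], [-0.8165, -0.3299, 0.4165]], R = [[4.8990, 3.2660, 1.6330], [0.0000, 4.0415, -2.5568], [0.0000, 0.0000, 3.5771]]

e_1 = a_1/‖a_1‖ = (0, -2, 2, -4)/4.8990 = (0.0000, -0.4082, 0.4082, -0.8165).
r_{12} = e_1·a_2 = 3.2660.
u_2 = a_2 − 3.2660·e_1 = (3.0000, 2.3333, -0.3333, -1.3333).
‖u_2‖ = 4.0415, so e_2 = (0.7423, 0.5774, -0.0825, -0.3299).
r_{13} = e_1·a_3 = 1.6330; r_{23} = e_2·a_3 = -2.5568.
u_3 = a_3 − 1.6330·e_1 + 2.5568·e_2 = (0.8980, 0.1429, 3.1224, 1.4898).
‖u_3‖ = 3.5771, so e_3 = (0.2510, 0.0399, 0.8729, 0.4165).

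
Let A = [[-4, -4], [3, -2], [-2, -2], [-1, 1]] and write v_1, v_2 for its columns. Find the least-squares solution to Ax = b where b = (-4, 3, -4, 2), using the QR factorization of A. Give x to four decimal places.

x = (0.8864, 0.3391)

v_1 = (-4, 3, -2, -1); ‖v_1‖ = 5.4772, so e_1 = (-0.7303, 0.5477, -0.3651, -0.1826).
e_1·v_2 = (-0.7303)·(-4) + 0.5477·(-2) + (-0.3651)·(-2) + (-0.1826)·1 = 2.3735.
u_2 = v_2 − 2.3735·e_1 = (-2.2667, -3.3000, -1.1333, 1.4333).
‖u_2‖ = 4.4008, so e_2 = (-0.5151, -0.7499, -0.2575, 0.3257).
Qᵀb = (5.6598, 1.4922).
Back-substitute: x_2 = 1.4922/4.4008 = 0.3391.
x_1 = (5.6598 − 2.3735·0.3391)/5.4772 = 0.8864.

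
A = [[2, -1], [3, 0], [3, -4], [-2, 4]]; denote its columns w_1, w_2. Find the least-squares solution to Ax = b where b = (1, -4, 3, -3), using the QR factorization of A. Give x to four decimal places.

x = (-1.0294, -1.4439)

w_1 = (2, 3, 3, -2); ‖w_1‖ = 5.0990, so e_1 = (0.3922, 0.5883, 0.5883, -0.3922).
e_1·w_2 = 0.3922·(-1) + 0.5883·0 + 0.5883·(-4) + (-0.3922)·4 = -4.3146.
u_2 = w_2 + 4.3146·e_1 = (0.6923, 2.5385, -1.4615, 2.3077).
‖u_2‖ = 3.7927, so e_2 = (0.1825, 0.6693, -0.3854, 0.6085).
Qᵀb = (0.9806, -5.4761).
Back-substitute: x_2 = -5.4761/3.7927 = -1.4439.
x_1 = (0.9806 + 4.3146·(-1.4439))/5.0990 = -1.0294.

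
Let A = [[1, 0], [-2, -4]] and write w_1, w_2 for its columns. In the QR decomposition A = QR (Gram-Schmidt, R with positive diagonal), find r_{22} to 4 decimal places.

r_{22} = 1.7889

e_1 = w_1/‖w_1‖ = (1, -2)/2.2361 = (0.4472, -0.8944).
r_{12} = e_1·w_2 = 3.5777.
u_2 = w_2 − 3.5777·e_1 = (-1.6000, -0.8000).
r_{22} = ‖u_2‖ = 1.7889.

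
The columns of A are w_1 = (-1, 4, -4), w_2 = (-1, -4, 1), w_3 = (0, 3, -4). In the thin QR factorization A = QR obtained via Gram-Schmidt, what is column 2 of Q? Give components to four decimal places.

q_2 = (-0.5930, -0.6386, -0.4904)

w_1 = (-1, 4, -4); ‖w_1‖ = 5.7446, so q_1 = (-0.1741, 0.6963, -0.6963).
q_1·w_2 = (-0.1741)·(-1) + 0.6963·(-4) + (-0.6963)·1 = -3.3075.
u_2 = w_2 + 3.3075·q_1 = (-1.5758, -1.6970, -1.3030).
‖u_2‖ = 2.6572, so q_2 = (-0.5930, -0.6386, -0.4904).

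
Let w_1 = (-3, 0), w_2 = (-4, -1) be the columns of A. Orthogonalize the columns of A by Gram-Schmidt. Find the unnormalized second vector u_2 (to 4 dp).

u_2 = (0.0000, -1.0000)

q_1 = w_1/‖w_1‖ = (-3, 0)/3.0000 = (-1.0000, 0.0000).
r_{12} = q_1·w_2 = 4.0000.
u_2 = w_2 − 4.0000·q_1 = (0.0000, -1.0000).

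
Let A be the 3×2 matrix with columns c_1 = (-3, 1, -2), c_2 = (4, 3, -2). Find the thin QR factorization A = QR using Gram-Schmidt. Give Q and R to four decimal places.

Q = [[-0.8018, 0.5614], [0.2673, 0.6435], [-0.5345, -0.5203]], R = [[3.7417, -1.3363], [0.0000, 5.2167]]

q_1 = c_1/‖c_1‖ = (-3, 1, -2)/3.7417 = (-0.8018, 0.2673, -0.5345).
r_{12} = q_1·c_2 = -1.3363.
u_2 = c_2 + 1.3363·q_1 = (2.9286, 3.3571, -2.7143).
‖u_2‖ = 5.2167, so q_2 = (0.5614, 0.6435, -0.5203).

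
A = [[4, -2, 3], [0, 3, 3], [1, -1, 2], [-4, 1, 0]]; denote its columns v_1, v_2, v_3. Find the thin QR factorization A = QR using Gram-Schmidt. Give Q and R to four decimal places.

Q = [[0.6963, -0.1350, 0.4615], [0.0000, 0.9545, 0.2978], [0.1741, -0.1928, 0.5760], [-0.6963, -0.1832, 0.6055]], R = [[5.7446, -2.2630, 2.4371], [0.0000, 3.1431, 2.0729], [0.0000, 0.0000, 3.4298]]

v_1 = (4, 0, 1, -4); ‖v_1‖ = 5.7446, so e_1 = (0.6963, 0.0000, 0.1741, -0.6963).
e_1·v_2 = 0.6963·(-2) + 0.0000·3 + 0.1741·(-1) + (-0.6963)·1 = -2.2630.
u_2 = v_2 + 2.2630·e_1 = (-0.4242, 3.0000, -0.6061, -0.5758).
‖u_2‖ = 3.1431, so e_2 = (-0.1350, 0.9545, -0.1928, -0.1832).
e_1·v_3 = 0.6963·3 + 0.0000·3 + 0.1741·2 + (-0.6963)·0 = 2.4371; e_2·v_3 = (-0.1350)·3 + 0.9545·3 + (-0.1928)·2 + (-0.1832)·0 = 2.0729.
u_3 = v_3 − 2.4371·e_1 − 2.0729·e_2 = (1.5828, 1.0215, 1.9755, 2.0767).
‖u_3‖ = 3.4298, so e_3 = (0.4615, 0.2978, 0.5760, 0.6055).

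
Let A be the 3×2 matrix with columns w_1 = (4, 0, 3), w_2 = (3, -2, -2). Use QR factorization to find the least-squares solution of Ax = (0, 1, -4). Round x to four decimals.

q_1 = w_1/‖w_1‖ = (4, 0, 3)/5.0000 = (0.8000, 0.0000, 0.6000).
r_{12} = q_1·w_2 = 1.2000.
u_2 = w_2 − 1.2000·q_1 = (2.0400, -2.0000, -2.7200).
‖u_2‖ = 3.9446, so q_2 = (0.5172, -0.5070, -0.6895).
Qᵀb = (-2.4000, 2.2512).
Back-substitute: x_2 = 2.2512/3.9446 = 0.5707.
x_1 = (-2.4000 − 1.2000·0.5707)/5.0000 = -0.6170.

x = (-0.6170, 0.5707)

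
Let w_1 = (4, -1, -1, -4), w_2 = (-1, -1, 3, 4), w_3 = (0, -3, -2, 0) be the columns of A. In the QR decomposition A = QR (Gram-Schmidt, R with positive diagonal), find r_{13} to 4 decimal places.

r_{13} = 0.8575

w_1 = (4, -1, -1, -4); ‖w_1‖ = 5.8310, so e_1 = (0.6860, -0.1715, -0.1715, -0.6860).
r_{13} = e_1·w_3 = 0.8575.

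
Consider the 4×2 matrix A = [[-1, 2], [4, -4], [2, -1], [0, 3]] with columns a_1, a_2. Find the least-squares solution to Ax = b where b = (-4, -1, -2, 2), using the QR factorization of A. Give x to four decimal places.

a_1 = (-1, 4, 2, 0); ‖a_1‖ = 4.5826, so e_1 = (-0.2182, 0.8729, 0.4364, 0.0000).
e_1·a_2 = (-0.2182)·2 + 0.8729·(-4) + 0.4364·(-1) + 0.0000·3 = -4.3644.
u_2 = a_2 + 4.3644·e_1 = (1.0476, -0.1905, 0.9048, 3.0000).
‖u_2‖ = 3.3094, so e_2 = (0.3166, -0.0576, 0.2734, 0.9065).
Qᵀb = (-0.8729, 0.0576).
Back-substitute: x_2 = 0.0576/3.3094 = 0.0174.
x_1 = (-0.8729 + 4.3644·0.0174)/4.5826 = -0.1739.

x = (-0.1739, 0.0174)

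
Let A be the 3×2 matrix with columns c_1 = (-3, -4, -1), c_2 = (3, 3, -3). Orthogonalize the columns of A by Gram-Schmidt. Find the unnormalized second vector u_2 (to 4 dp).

c_1 = (-3, -4, -1); ‖c_1‖ = 5.0990, so q_1 = (-0.5883, -0.7845, -0.1961).
q_1·c_2 = (-0.5883)·3 + (-0.7845)·3 + (-0.1961)·(-3) = -3.5301.
u_2 = c_2 + 3.5301·q_1 = (0.9231, 0.2308, -3.6923).

u_2 = (0.9231, 0.2308, -3.6923)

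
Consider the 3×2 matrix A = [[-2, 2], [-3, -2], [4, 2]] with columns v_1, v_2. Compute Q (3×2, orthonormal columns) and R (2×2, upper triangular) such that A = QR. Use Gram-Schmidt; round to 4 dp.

v_1 = (-2, -3, 4); ‖v_1‖ = 5.3852, so q_1 = (-0.3714, -0.5571, 0.7428).
q_1·v_2 = (-0.3714)·2 + (-0.5571)·(-2) + 0.7428·2 = 1.8570.
u_2 = v_2 − 1.8570·q_1 = (2.6897, -0.9655, 0.6207).
‖u_2‖ = 2.9243, so q_2 = (0.9197, -0.3302, 0.2122).

Q = [[-0.3714, 0.9197], [-0.5571, -0.3302], [0.7428, 0.2122]], R = [[5.3852, 1.8570], [0.0000, 2.9243]]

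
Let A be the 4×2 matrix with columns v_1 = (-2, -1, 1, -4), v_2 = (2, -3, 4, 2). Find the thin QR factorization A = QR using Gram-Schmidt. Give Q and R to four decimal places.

v_1 = (-2, -1, 1, -4); ‖v_1‖ = 4.6904, so e_1 = (-0.4264, -0.2132, 0.2132, -0.8528).
e_1·v_2 = (-0.4264)·2 + (-0.2132)·(-3) + 0.2132·4 + (-0.8528)·2 = -1.0660.
u_2 = v_2 + 1.0660·e_1 = (1.5455, -3.2273, 4.2273, 1.0909).
‖u_2‖ = 5.6448, so e_2 = (0.2738, -0.5717, 0.7489, 0.1933).

Q = [[-0.4264, 0.2738], [-0.2132, -0.5717], [0.2132, 0.7489], [-0.8528, 0.1933]], R = [[4.6904, -1.0660], [0.0000, 5.6448]]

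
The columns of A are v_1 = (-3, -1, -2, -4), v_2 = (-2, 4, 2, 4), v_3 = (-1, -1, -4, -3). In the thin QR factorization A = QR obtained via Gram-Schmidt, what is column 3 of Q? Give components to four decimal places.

e_1 = v_1/‖v_1‖ = (-3, -1, -2, -4)/5.4772 = (-0.5477, -0.1826, -0.3651, -0.7303).
r_{12} = e_1·v_2 = -3.2863.
u_2 = v_2 + 3.2863·e_1 = (-3.8000, 3.4000, 0.8000, 1.6000).
‖u_2‖ = 5.4037, so e_2 = (-0.7032, 0.6292, 0.1480, 0.2961).
r_{13} = e_1·v_3 = 4.3818; r_{23} = e_2·v_3 = -1.4064.
u_3 = v_3 − 4.3818·e_1 + 1.4064·e_2 = (0.4110, 0.6849, -2.1918, 0.6164).
‖u_3‖ = 2.4129, so e_3 = (0.1703, 0.2839, -0.9084, 0.2555).

e_3 = (0.1703, 0.2839, -0.9084, 0.2555)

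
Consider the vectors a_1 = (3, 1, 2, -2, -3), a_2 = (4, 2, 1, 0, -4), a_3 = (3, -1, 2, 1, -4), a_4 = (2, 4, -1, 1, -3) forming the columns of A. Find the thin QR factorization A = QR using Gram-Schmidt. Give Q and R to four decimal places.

Q = [[0.5774, 0.3150, -0.0075, -0.7533], [0.1925, 0.3412, -0.7841, 0.2980], [0.3849, -0.3806, 0.3435, 0.1324], [-0.3849, 0.7350, 0.4107, 0.0083], [-0.5774, -0.3150, -0.3137, -0.5711]], R = [[5.1962, 5.3886, 4.2339, 2.8868], [0.0000, 2.8219, 1.8375, 4.0556], [0.0000, 0.0000, 3.1141, -2.1433], [0.0000, 0.0000, 0.0000, 1.2747]]

a_1 = (3, 1, 2, -2, -3); ‖a_1‖ = 5.1962, so e_1 = (0.5774, 0.1925, 0.3849, -0.3849, -0.5774).
e_1·a_2 = 0.5774·4 + 0.1925·2 + 0.3849·1 + (-0.3849)·0 + (-0.5774)·(-4) = 5.3886.
u_2 = a_2 − 5.3886·e_1 = (0.8889, 0.9630, -1.0741, 2.0741, -0.8889).
‖u_2‖ = 2.8219, so e_2 = (0.3150, 0.3412, -0.3806, 0.7350, -0.3150).
e_1·a_3 = 0.5774·3 + 0.1925·(-1) + 0.3849·2 + (-0.3849)·1 + (-0.5774)·(-4) = 4.2339; e_2·a_3 = 0.3150·3 + 0.3412·(-1) + (-0.3806)·2 + 0.7350·1 + (-0.3150)·(-4) = 1.8375.
u_3 = a_3 − 4.2339·e_1 − 1.8375·e_2 = (-0.0233, -2.4419, 1.0698, 1.2791, -0.9767).
‖u_3‖ = 3.1141, so e_3 = (-0.0075, -0.7841, 0.3435, 0.4107, -0.3137).
e_1·a_4 = 0.5774·2 + 0.1925·4 + 0.3849·(-1) + (-0.3849)·1 + (-0.5774)·(-3) = 2.8868; e_2·a_4 = 0.3150·2 + 0.3412·4 + (-0.3806)·(-1) + 0.7350·1 + (-0.3150)·(-3) = 4.0556; e_3·a_4 = (-0.0075)·2 + (-0.7841)·4 + 0.3435·(-1) + 0.4107·1 + (-0.3137)·(-3) = -2.1433.
u_4 = a_4 − 2.8868·e_1 − 4.0556·e_2 + 2.1433·e_3 = (-0.9602, 0.3799, 0.1688, 0.0106, -0.7281).
‖u_4‖ = 1.2747, so e_4 = (-0.7533, 0.2980, 0.1324, 0.0083, -0.5711).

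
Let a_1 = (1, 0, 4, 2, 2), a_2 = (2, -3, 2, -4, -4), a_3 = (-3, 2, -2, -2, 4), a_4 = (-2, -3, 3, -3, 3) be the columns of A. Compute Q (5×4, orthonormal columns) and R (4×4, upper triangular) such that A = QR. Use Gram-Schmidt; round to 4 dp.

Q = [[0.2000, 0.3248, -0.3283, -0.4787], [0.0000, -0.4350, 0.0826, -0.8366], [0.8000, 0.4292, 0.1561, -0.0595], [0.4000, -0.5104, -0.7260, 0.2192], [0.4000, -0.5104, 0.5779, 0.1392]], R = [[5.0000, -1.2000, -1.4000, 2.0000], [0.0000, 6.8964, -3.7237, 1.9430], [0.0000, 0.0000, 4.6015, 4.7887], [0.0000, 0.0000, 0.0000, 3.0484]]

a_1 = (1, 0, 4, 2, 2); ‖a_1‖ = 5.0000, so e_1 = (0.2000, 0.0000, 0.8000, 0.4000, 0.4000).
e_1·a_2 = 0.2000·2 + 0.0000·(-3) + 0.8000·2 + 0.4000·(-4) + 0.4000·(-4) = -1.2000.
u_2 = a_2 + 1.2000·e_1 = (2.2400, -3.0000, 2.9600, -3.5200, -3.5200).
‖u_2‖ = 6.8964, so e_2 = (0.3248, -0.4350, 0.4292, -0.5104, -0.5104).
e_1·a_3 = 0.2000·(-3) + 0.0000·2 + 0.8000·(-2) + 0.4000·(-2) + 0.4000·4 = -1.4000; e_2·a_3 = 0.3248·(-3) + (-0.4350)·2 + 0.4292·(-2) + (-0.5104)·(-2) + (-0.5104)·4 = -3.7237.
u_3 = a_3 + 1.4000·e_1 + 3.7237·e_2 = (-1.5105, 0.3802, 0.7183, -3.3406, 2.6594).
‖u_3‖ = 4.6015, so e_3 = (-0.3283, 0.0826, 0.1561, -0.7260, 0.5779).
e_1·a_4 = 0.2000·(-2) + 0.0000·(-3) + 0.8000·3 + 0.4000·(-3) + 0.4000·3 = 2.0000; e_2·a_4 = 0.3248·(-2) + (-0.4350)·(-3) + 0.4292·3 + (-0.5104)·(-3) + (-0.5104)·3 = 1.9430; e_3·a_4 = (-0.3283)·(-2) + 0.0826·(-3) + 0.1561·3 + (-0.7260)·(-3) + 0.5779·3 = 4.7887.
u_4 = a_4 − 2.0000·e_1 − 1.9430·e_2 − 4.7887·e_3 = (-1.4592, -2.5504, -0.1814, 0.6683, 0.4242).
‖u_4‖ = 3.0484, so e_4 = (-0.4787, -0.8366, -0.0595, 0.2192, 0.1392).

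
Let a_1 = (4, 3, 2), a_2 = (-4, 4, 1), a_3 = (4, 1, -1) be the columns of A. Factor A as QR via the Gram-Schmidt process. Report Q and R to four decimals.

a_1 = (4, 3, 2); ‖a_1‖ = 5.3852, so e_1 = (0.7428, 0.5571, 0.3714).
e_1·a_2 = 0.7428·(-4) + 0.5571·4 + 0.3714·1 = -0.3714.
u_2 = a_2 + 0.3714·e_1 = (-3.7241, 4.2069, 1.1379).
‖u_2‖ = 5.7325, so e_2 = (-0.6496, 0.7339, 0.1985).
e_1·a_3 = 0.7428·4 + 0.5571·1 + 0.3714·(-1) = 3.1568; e_2·a_3 = (-0.6496)·4 + 0.7339·1 + 0.1985·(-1) = -2.0632.
u_3 = a_3 − 3.1568·e_1 + 2.0632·e_2 = (0.3148, 0.7555, -1.7629).
‖u_3‖ = 1.9436, so e_3 = (0.1620, 0.3887, -0.9070).

Q = [[0.7428, -0.6496, 0.1620], [0.5571, 0.7339, 0.3887], [0.3714, 0.1985, -0.9070]], R = [[5.3852, -0.3714, 3.1568], [0.0000, 5.7325, -2.0632], [0.0000, 0.0000, 1.9436]]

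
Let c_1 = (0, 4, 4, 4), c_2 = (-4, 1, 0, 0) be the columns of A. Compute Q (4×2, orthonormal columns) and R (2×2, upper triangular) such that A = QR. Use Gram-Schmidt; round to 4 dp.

Q = [[0.0000, -0.9798], [0.5774, 0.1633], [0.5774, -0.0816], [0.5774, -0.0816]], R = [[6.9282, 0.5774], [0.0000, 4.0825]]

e_1 = c_1/‖c_1‖ = (0, 4, 4, 4)/6.9282 = (0.0000, 0.5774, 0.5774, 0.5774).
r_{12} = e_1·c_2 = 0.5774.
u_2 = c_2 − 0.5774·e_1 = (-4.0000, 0.6667, -0.3333, -0.3333).
‖u_2‖ = 4.0825, so e_2 = (-0.9798, 0.1633, -0.0816, -0.0816).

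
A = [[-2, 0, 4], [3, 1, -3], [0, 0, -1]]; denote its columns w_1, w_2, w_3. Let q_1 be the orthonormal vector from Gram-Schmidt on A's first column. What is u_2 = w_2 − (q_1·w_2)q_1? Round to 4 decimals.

u_2 = (0.4615, 0.3077, 0.0000)

w_1 = (-2, 3, 0); ‖w_1‖ = 3.6056, so q_1 = (-0.5547, 0.8321, 0.0000).
q_1·w_2 = (-0.5547)·0 + 0.8321·1 + 0.0000·0 = 0.8321.
u_2 = w_2 − 0.8321·q_1 = (0.4615, 0.3077, 0.0000).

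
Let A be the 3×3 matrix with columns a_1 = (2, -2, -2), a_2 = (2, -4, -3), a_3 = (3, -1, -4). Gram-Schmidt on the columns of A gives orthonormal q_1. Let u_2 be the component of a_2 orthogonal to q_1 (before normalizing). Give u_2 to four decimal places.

a_1 = (2, -2, -2); ‖a_1‖ = 3.4641, so q_1 = (0.5774, -0.5774, -0.5774).
q_1·a_2 = 0.5774·2 + (-0.5774)·(-4) + (-0.5774)·(-3) = 5.1962.
u_2 = a_2 − 5.1962·q_1 = (-1.0000, -1.0000, 0.0000).

u_2 = (-1.0000, -1.0000, 0.0000)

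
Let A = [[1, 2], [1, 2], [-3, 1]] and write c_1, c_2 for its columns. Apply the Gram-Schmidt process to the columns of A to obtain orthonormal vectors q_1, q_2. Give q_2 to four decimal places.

q_1 = c_1/‖c_1‖ = (1, 1, -3)/3.3166 = (0.3015, 0.3015, -0.9045).
r_{12} = q_1·c_2 = 0.3015.
u_2 = c_2 − 0.3015·q_1 = (1.9091, 1.9091, 1.2727).
‖u_2‖ = 2.9848, so q_2 = (0.6396, 0.6396, 0.4264).

q_2 = (0.6396, 0.6396, 0.4264)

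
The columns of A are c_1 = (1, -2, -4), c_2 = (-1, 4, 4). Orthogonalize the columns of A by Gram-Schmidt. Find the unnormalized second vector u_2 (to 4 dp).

c_1 = (1, -2, -4); ‖c_1‖ = 4.5826, so e_1 = (0.2182, -0.4364, -0.8729).
e_1·c_2 = 0.2182·(-1) + (-0.4364)·4 + (-0.8729)·4 = -5.4554.
u_2 = c_2 + 5.4554·e_1 = (0.1905, 1.6190, -0.7619).

u_2 = (0.1905, 1.6190, -0.7619)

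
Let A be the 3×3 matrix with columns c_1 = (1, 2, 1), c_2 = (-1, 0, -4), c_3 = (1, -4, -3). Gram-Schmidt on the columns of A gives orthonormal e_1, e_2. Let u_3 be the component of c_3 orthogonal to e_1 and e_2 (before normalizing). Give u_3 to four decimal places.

u_3 = (2.7013, -1.0130, -0.6753)

e_1 = c_1/‖c_1‖ = (1, 2, 1)/2.4495 = (0.4082, 0.8165, 0.4082).
r_{12} = e_1·c_2 = -2.0412.
u_2 = c_2 + 2.0412·e_1 = (-0.1667, 1.6667, -3.1667).
‖u_2‖ = 3.5824, so e_2 = (-0.0465, 0.4652, -0.8840).
r_{13} = e_1·c_3 = -4.0825; r_{23} = e_2·c_3 = 0.7444.
u_3 = c_3 + 4.0825·e_1 − 0.7444·e_2 = (2.7013, -1.0130, -0.6753).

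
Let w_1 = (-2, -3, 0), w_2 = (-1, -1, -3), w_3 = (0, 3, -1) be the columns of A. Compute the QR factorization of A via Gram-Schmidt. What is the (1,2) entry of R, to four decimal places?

r_{12} = 1.3868

w_1 = (-2, -3, 0); ‖w_1‖ = 3.6056, so e_1 = (-0.5547, -0.8321, 0.0000).
r_{12} = e_1·w_2 = 1.3868.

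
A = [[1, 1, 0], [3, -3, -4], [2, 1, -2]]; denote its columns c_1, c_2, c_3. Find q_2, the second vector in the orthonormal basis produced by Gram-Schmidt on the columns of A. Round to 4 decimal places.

q_2 = (0.4921, -0.5905, 0.6397)

c_1 = (1, 3, 2); ‖c_1‖ = 3.7417, so q_1 = (0.2673, 0.8018, 0.5345).
q_1·c_2 = 0.2673·1 + 0.8018·(-3) + 0.5345·1 = -1.6036.
u_2 = c_2 + 1.6036·q_1 = (1.4286, -1.7143, 1.8571).
‖u_2‖ = 2.9032, so q_2 = (0.4921, -0.5905, 0.6397).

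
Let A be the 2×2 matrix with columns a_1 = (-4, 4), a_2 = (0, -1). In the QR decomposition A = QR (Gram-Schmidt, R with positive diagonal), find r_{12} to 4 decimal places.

e_1 = a_1/‖a_1‖ = (-4, 4)/5.6569 = (-0.7071, 0.7071).
r_{12} = e_1·a_2 = -0.7071.

r_{12} = -0.7071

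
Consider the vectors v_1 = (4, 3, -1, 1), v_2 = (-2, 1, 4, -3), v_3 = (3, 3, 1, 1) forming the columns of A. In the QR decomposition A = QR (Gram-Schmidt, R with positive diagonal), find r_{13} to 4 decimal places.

v_1 = (4, 3, -1, 1); ‖v_1‖ = 5.1962, so e_1 = (0.7698, 0.5774, -0.1925, 0.1925).
r_{13} = e_1·v_3 = 4.0415.

r_{13} = 4.0415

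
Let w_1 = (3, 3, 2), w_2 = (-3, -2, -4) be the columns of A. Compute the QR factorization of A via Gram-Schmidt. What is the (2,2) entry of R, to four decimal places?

w_1 = (3, 3, 2); ‖w_1‖ = 4.6904, so q_1 = (0.6396, 0.6396, 0.4264).
q_1·w_2 = 0.6396·(-3) + 0.6396·(-2) + 0.4264·(-4) = -4.9036.
u_2 = w_2 + 4.9036·q_1 = (0.1364, 1.1364, -1.9091).
r_{22} = ‖u_2‖ = 2.2259.

r_{22} = 2.2259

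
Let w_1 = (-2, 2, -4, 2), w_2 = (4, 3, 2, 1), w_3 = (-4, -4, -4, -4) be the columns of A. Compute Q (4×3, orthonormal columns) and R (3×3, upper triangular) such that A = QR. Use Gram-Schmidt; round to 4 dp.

Q = [[-0.3780, 0.6513, 0.3838], [0.3780, 0.6784, 0.0895], [-0.7559, 0.1628, -0.5245], [0.3780, 0.2985, -0.7547]], R = [[5.2915, -1.5119, 1.5119], [0.0000, 5.2644, -7.1640], [0.0000, 0.0000, 3.2236]]

q_1 = w_1/‖w_1‖ = (-2, 2, -4, 2)/5.2915 = (-0.3780, 0.3780, -0.7559, 0.3780).
r_{12} = q_1·w_2 = -1.5119.
u_2 = w_2 + 1.5119·q_1 = (3.4286, 3.5714, 0.8571, 1.5714).
‖u_2‖ = 5.2644, so q_2 = (0.6513, 0.6784, 0.1628, 0.2985).
r_{13} = q_1·w_3 = 1.5119; r_{23} = q_2·w_3 = -7.1640.
u_3 = w_3 − 1.5119·q_1 + 7.1640·q_2 = (1.2371, 0.2887, -1.6907, -2.4330).
‖u_3‖ = 3.2236, so q_3 = (0.3838, 0.0895, -0.5245, -0.7547).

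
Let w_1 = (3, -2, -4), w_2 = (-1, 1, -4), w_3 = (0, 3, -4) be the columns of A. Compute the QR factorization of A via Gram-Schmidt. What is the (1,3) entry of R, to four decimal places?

w_1 = (3, -2, -4); ‖w_1‖ = 5.3852, so e_1 = (0.5571, -0.3714, -0.7428).
r_{13} = e_1·w_3 = 1.8570.

r_{13} = 1.8570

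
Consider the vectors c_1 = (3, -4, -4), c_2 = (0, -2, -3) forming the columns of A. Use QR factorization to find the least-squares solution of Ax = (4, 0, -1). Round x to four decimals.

c_1 = (3, -4, -4); ‖c_1‖ = 6.4031, so e_1 = (0.4685, -0.6247, -0.6247).
e_1·c_2 = 0.4685·0 + (-0.6247)·(-2) + (-0.6247)·(-3) = 3.1235.
u_2 = c_2 − 3.1235·e_1 = (-1.4634, -0.0488, -1.0488).
‖u_2‖ = 1.8011, so e_2 = (-0.8125, -0.0271, -0.5823).
Qᵀb = (2.4988, -2.6678).
Back-substitute: x_2 = -2.6678/1.8011 = -1.4812.
x_1 = (2.4988 − 3.1235·(-1.4812))/6.4031 = 1.1128.

x = (1.1128, -1.4812)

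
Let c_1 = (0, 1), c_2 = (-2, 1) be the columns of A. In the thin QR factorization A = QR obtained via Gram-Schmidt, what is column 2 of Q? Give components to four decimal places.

e_2 = (-1.0000, 0.0000)

c_1 = (0, 1); ‖c_1‖ = 1.0000, so e_1 = (0.0000, 1.0000).
e_1·c_2 = 0.0000·(-2) + 1.0000·1 = 1.0000.
u_2 = c_2 − 1.0000·e_1 = (-2.0000, 0.0000).
‖u_2‖ = 2.0000, so e_2 = (-1.0000, 0.0000).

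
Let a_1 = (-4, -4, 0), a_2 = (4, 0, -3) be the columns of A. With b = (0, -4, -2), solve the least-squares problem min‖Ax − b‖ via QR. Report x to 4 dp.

a_1 = (-4, -4, 0); ‖a_1‖ = 5.6569, so q_1 = (-0.7071, -0.7071, 0.0000).
q_1·a_2 = (-0.7071)·4 + (-0.7071)·0 + 0.0000·(-3) = -2.8284.
u_2 = a_2 + 2.8284·q_1 = (2.0000, -2.0000, -3.0000).
‖u_2‖ = 4.1231, so q_2 = (0.4851, -0.4851, -0.7276).
Qᵀb = (2.8284, 3.3955).
Back-substitute: x_2 = 3.3955/4.1231 = 0.8235.
x_1 = (2.8284 + 2.8284·0.8235)/5.6569 = 0.9118.

x = (0.9118, 0.8235)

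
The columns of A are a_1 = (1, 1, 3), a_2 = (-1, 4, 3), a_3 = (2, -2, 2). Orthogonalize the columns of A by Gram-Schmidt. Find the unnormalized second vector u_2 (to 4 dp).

a_1 = (1, 1, 3); ‖a_1‖ = 3.3166, so e_1 = (0.3015, 0.3015, 0.9045).
e_1·a_2 = 0.3015·(-1) + 0.3015·4 + 0.9045·3 = 3.6181.
u_2 = a_2 − 3.6181·e_1 = (-2.0909, 2.9091, -0.2727).

u_2 = (-2.0909, 2.9091, -0.2727)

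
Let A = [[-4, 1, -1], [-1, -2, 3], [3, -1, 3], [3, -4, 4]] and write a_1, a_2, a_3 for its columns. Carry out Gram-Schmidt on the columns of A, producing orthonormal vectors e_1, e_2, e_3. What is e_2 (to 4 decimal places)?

e_2 = (-0.2543, -0.6705, 0.1233, -0.6859)

e_1 = a_1/‖a_1‖ = (-4, -1, 3, 3)/5.9161 = (-0.6761, -0.1690, 0.5071, 0.5071).
r_{12} = e_1·a_2 = -2.8735.
u_2 = a_2 + 2.8735·e_1 = (-0.9429, -2.4857, 0.4571, -2.5429).
‖u_2‖ = 3.7071, so e_2 = (-0.2543, -0.6705, 0.1233, -0.6859).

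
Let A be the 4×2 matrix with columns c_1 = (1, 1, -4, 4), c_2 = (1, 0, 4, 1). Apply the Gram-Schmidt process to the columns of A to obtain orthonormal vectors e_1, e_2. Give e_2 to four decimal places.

e_2 = (0.3483, 0.0851, 0.7120, 0.6037)

c_1 = (1, 1, -4, 4); ‖c_1‖ = 5.8310, so e_1 = (0.1715, 0.1715, -0.6860, 0.6860).
e_1·c_2 = 0.1715·1 + 0.1715·0 + (-0.6860)·4 + 0.6860·1 = -1.8865.
u_2 = c_2 + 1.8865·e_1 = (1.3235, 0.3235, 2.7059, 2.2941).
‖u_2‖ = 3.8002, so e_2 = (0.3483, 0.0851, 0.7120, 0.6037).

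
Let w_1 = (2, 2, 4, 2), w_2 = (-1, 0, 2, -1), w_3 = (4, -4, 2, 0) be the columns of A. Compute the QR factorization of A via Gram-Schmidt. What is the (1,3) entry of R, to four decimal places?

e_1 = w_1/‖w_1‖ = (2, 2, 4, 2)/5.2915 = (0.3780, 0.3780, 0.7559, 0.3780).
r_{13} = e_1·w_3 = 1.5119.

r_{13} = 1.5119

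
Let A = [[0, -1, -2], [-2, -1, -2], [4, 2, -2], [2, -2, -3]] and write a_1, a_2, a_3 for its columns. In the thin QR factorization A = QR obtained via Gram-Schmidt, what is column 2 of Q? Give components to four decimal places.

e_1 = a_1/‖a_1‖ = (0, -2, 4, 2)/4.8990 = (0.0000, -0.4082, 0.8165, 0.4082).
r_{12} = e_1·a_2 = 1.2247.
u_2 = a_2 − 1.2247·e_1 = (-1.0000, -0.5000, 1.0000, -2.5000).
‖u_2‖ = 2.9155, so e_2 = (-0.3430, -0.1715, 0.3430, -0.8575).

e_2 = (-0.3430, -0.1715, 0.3430, -0.8575)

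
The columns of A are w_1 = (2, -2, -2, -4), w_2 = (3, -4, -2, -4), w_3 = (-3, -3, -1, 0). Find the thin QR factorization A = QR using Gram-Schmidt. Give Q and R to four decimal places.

w_1 = (2, -2, -2, -4); ‖w_1‖ = 5.2915, so e_1 = (0.3780, -0.3780, -0.3780, -0.7559).
e_1·w_2 = 0.3780·3 + (-0.3780)·(-4) + (-0.3780)·(-2) + (-0.7559)·(-4) = 6.4254.
u_2 = w_2 − 6.4254·e_1 = (0.5714, -1.5714, 0.4286, 0.8571).
‖u_2‖ = 1.9272, so e_2 = (0.2965, -0.8154, 0.2224, 0.4447).
e_1·w_3 = 0.3780·(-3) + (-0.3780)·(-3) + (-0.3780)·(-1) + (-0.7559)·0 = 0.3780; e_2·w_3 = 0.2965·(-3) + (-0.8154)·(-3) + 0.2224·(-1) + 0.4447·0 = 1.3342.
u_3 = w_3 − 0.3780·e_1 − 1.3342·e_2 = (-3.5385, -1.7692, -1.1538, -0.3077).
‖u_3‖ = 4.1324, so e_3 = (-0.8563, -0.4281, -0.2792, -0.0745).

Q = [[0.3780, 0.2965, -0.8563], [-0.3780, -0.8154, -0.4281], [-0.3780, 0.2224, -0.2792], [-0.7559, 0.4447, -0.0745]], R = [[5.2915, 6.4254, 0.3780], [0.0000, 1.9272, 1.3342], [0.0000, 0.0000, 4.1324]]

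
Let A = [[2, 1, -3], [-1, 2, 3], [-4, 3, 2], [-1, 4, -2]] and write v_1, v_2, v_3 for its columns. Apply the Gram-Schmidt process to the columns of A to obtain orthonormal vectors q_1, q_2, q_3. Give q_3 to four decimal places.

q_1 = v_1/‖v_1‖ = (2, -1, -4, -1)/4.6904 = (0.4264, -0.2132, -0.8528, -0.2132).
r_{12} = q_1·v_2 = -3.4112.
u_2 = v_2 + 3.4112·q_1 = (2.4545, 1.2727, 0.0909, 3.2727).
‖u_2‖ = 4.2853, so q_2 = (0.5728, 0.2970, 0.0212, 0.7637).
r_{13} = q_1·v_3 = -3.1980; r_{23} = q_2·v_3 = -2.3124.
u_3 = v_3 + 3.1980·q_1 + 2.3124·q_2 = (-0.3119, 3.0050, -0.6782, -0.9158).
‖u_3‖ = 3.2289, so q_3 = (-0.0966, 0.9306, -0.2100, -0.2836).

q_3 = (-0.0966, 0.9306, -0.2100, -0.2836)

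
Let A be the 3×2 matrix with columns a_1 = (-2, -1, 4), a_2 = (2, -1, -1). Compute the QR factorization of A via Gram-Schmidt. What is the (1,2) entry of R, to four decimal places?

r_{12} = -1.5275

a_1 = (-2, -1, 4); ‖a_1‖ = 4.5826, so e_1 = (-0.4364, -0.2182, 0.8729).
r_{12} = e_1·a_2 = -1.5275.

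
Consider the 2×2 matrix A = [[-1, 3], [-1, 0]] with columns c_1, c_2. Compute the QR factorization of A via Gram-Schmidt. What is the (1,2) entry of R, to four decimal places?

r_{12} = -2.1213

c_1 = (-1, -1); ‖c_1‖ = 1.4142, so e_1 = (-0.7071, -0.7071).
r_{12} = e_1·c_2 = -2.1213.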